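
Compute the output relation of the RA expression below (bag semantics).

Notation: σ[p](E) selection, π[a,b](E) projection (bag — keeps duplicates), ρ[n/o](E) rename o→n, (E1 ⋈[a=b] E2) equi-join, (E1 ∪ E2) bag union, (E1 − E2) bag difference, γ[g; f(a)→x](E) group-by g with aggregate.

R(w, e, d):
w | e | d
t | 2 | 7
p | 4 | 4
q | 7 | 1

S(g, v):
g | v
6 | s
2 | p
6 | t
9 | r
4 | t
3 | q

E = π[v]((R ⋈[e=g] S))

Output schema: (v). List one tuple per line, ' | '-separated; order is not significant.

Row counts bottom-up:
  R → 3
  S → 6
  (R ⋈[e=g] S) → 2
  π[v]((R ⋈[e=g] S)) → 2

== RESULT ==
v
p
t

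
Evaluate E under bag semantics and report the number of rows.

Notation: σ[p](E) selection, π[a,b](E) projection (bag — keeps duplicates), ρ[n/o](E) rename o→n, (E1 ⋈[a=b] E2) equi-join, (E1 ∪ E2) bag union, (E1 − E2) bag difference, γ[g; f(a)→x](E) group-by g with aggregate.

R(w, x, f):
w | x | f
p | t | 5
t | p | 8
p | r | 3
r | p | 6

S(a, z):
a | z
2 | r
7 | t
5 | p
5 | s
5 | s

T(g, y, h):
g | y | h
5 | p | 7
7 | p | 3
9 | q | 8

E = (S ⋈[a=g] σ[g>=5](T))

Subexpression sizes:
  S → 5
  T → 3
  σ[g>=5](T) → 3
  (S ⋈[a=g] σ[g>=5](T)) → 4

|E| = 4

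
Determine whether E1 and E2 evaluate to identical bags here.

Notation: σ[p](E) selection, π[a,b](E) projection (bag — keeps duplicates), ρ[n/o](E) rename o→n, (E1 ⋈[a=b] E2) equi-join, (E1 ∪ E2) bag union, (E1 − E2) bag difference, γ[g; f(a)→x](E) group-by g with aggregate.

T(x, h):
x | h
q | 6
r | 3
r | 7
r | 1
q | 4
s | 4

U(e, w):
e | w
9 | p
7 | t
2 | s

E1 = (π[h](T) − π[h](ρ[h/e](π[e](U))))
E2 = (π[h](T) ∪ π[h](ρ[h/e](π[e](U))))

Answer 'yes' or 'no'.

E1 per-node cardinality:
  T → 6
  π[h](T) → 6
  U → 3
  π[e](U) → 3
  ρ[h/e](π[e](U)) → 3
  π[h](ρ[h/e](π[e](U))) → 3
  (π[h](T) − π[h](ρ[h/e](π[e](U)))) → 5
E2 per-node cardinality:
  T → 6
  π[h](T) → 6
  U → 3
  π[e](U) → 3
  ρ[h/e](π[e](U)) → 3
  π[h](ρ[h/e](π[e](U))) → 3
  (π[h](T) ∪ π[h](ρ[h/e](π[e](U)))) → 9

E1 result:
h
1
3
4
4
6
E2 result:
h
1
2
3
4
4
6
7
7
9
Witness: (2,) appears 0× in E1 but 1× in E2.

no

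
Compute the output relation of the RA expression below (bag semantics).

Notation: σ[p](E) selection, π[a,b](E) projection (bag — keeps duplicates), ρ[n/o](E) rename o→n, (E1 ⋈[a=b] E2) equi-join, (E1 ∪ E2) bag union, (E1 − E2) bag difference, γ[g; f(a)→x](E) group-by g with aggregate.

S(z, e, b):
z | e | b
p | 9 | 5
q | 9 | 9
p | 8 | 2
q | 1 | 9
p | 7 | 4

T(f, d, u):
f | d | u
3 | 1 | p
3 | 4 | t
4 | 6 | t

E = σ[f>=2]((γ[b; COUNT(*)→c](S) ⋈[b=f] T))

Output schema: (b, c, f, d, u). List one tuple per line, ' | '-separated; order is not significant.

Subexpression sizes:
  S → 5
  γ[b; COUNT(*)→c](S) → 4
  T → 3
  (γ[b; COUNT(*)→c](S) ⋈[b=f] T) → 1
  σ[f>=2]((γ[b; COUNT(*)→c](S) ⋈[b=f] T)) → 1

== RESULT ==
b | c | f | d | u
4 | 1 | 4 | 6 | t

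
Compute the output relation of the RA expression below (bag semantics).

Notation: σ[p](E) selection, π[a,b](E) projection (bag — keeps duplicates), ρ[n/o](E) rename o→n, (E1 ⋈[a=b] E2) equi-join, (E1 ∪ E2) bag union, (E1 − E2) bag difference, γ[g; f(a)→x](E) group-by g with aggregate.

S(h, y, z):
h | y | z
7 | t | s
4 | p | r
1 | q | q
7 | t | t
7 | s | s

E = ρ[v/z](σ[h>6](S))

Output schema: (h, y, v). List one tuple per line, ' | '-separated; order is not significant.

Per-node cardinality:
  S → 5
  σ[h>6](S) → 3
  ρ[v/z](σ[h>6](S)) → 3

== RESULT ==
h | y | v
7 | s | s
7 | t | s
7 | t | t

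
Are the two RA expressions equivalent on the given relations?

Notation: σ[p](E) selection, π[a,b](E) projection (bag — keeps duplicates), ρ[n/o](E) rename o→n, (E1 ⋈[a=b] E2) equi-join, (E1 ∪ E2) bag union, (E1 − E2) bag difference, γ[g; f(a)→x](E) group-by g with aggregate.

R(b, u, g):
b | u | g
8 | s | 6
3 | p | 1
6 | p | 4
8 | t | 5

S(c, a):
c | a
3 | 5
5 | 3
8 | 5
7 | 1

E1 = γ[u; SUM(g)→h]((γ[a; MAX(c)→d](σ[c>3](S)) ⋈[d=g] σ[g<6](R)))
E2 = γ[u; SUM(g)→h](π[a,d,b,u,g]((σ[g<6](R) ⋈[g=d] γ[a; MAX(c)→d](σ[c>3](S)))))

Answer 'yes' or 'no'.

E1 subexpression sizes:
  S → 4
  σ[c>3](S) → 3
  γ[a; MAX(c)→d](σ[c>3](S)) → 3
  R → 4
  σ[g<6](R) → 3
  (γ[a; MAX(c)→d](σ[c>3](S)) ⋈[d=g] σ[g<6](R)) → 1
  γ[u; SUM(g)→h]((γ[a; MAX(c)→d](σ[c>3](S)) ⋈[d=g] σ[g<6](R))) → 1
E2 subexpression sizes:
  R → 4
  σ[g<6](R) → 3
  S → 4
  σ[c>3](S) → 3
  γ[a; MAX(c)→d](σ[c>3](S)) → 3
  (σ[g<6](R) ⋈[g=d] γ[a; MAX(c)→d](σ[c>3](S))) → 1
  π[a,d,b,u,g]((σ[g<6](R) ⋈[g=d] γ[a; MAX(c)→d](σ[c>3](S)))) → 1
  γ[u; SUM(g)→h](π[a,d,b,u,g]((σ[g<6](R) ⋈[g=d] γ[a; MAX(c)→d](σ[c>3](S))))) → 1

E1 and E2 produce the same multiset:
u | h
t | 5

yes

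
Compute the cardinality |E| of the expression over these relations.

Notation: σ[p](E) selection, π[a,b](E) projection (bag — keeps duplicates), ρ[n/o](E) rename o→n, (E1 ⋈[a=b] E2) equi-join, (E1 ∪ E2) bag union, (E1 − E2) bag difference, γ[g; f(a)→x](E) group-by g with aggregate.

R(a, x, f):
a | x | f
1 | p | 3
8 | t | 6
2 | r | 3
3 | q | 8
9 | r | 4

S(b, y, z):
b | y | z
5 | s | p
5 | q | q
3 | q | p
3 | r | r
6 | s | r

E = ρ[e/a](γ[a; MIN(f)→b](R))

Row counts bottom-up:
  R → 5
  γ[a; MIN(f)→b](R) → 5
  ρ[e/a](γ[a; MIN(f)→b](R)) → 5

|E| = 5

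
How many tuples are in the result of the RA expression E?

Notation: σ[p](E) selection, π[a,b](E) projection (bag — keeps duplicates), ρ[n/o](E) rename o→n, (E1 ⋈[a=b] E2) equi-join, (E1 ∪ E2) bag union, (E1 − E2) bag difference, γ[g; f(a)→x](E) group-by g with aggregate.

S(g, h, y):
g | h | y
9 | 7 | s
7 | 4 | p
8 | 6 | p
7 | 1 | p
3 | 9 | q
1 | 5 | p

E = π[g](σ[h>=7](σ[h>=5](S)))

Row counts bottom-up:
  S → 6
  σ[h>=5](S) → 4
  σ[h>=7](σ[h>=5](S)) → 2
  π[g](σ[h>=7](σ[h>=5](S))) → 2

|E| = 2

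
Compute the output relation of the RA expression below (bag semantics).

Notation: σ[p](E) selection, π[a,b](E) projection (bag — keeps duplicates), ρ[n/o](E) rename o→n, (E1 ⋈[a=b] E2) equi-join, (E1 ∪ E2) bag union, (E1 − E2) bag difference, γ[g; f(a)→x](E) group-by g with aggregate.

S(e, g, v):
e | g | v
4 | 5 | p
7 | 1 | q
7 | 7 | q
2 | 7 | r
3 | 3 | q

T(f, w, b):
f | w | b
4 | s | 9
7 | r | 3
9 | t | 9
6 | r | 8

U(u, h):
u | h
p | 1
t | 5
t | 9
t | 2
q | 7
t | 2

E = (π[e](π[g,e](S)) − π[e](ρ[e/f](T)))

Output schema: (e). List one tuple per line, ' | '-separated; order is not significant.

Subexpression sizes:
  S → 5
  π[g,e](S) → 5
  π[e](π[g,e](S)) → 5
  T → 4
  ρ[e/f](T) → 4
  π[e](ρ[e/f](T)) → 4
  (π[e](π[g,e](S)) − π[e](ρ[e/f](T))) → 3

== RESULT ==
e
2
3
7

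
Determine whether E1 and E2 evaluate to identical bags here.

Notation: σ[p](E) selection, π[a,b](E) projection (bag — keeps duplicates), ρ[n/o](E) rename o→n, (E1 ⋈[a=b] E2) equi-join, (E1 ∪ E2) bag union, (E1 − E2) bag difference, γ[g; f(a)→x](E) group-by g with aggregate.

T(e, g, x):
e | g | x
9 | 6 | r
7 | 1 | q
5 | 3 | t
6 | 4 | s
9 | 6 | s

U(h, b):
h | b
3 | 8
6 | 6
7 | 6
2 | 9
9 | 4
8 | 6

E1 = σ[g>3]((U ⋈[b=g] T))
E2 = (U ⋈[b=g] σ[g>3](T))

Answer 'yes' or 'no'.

E1 per-node cardinality:
  U → 6
  T → 5
  (U ⋈[b=g] T) → 7
  σ[g>3]((U ⋈[b=g] T)) → 7
E2 per-node cardinality:
  U → 6
  T → 5
  σ[g>3](T) → 3
  (U ⋈[b=g] σ[g>3](T)) → 7

E1 and E2 produce the same multiset:
h | b | e | g | x
6 | 6 | 9 | 6 | r
6 | 6 | 9 | 6 | s
7 | 6 | 9 | 6 | r
7 | 6 | 9 | 6 | s
8 | 6 | 9 | 6 | r
8 | 6 | 9 | 6 | s
9 | 4 | 6 | 4 | s

yes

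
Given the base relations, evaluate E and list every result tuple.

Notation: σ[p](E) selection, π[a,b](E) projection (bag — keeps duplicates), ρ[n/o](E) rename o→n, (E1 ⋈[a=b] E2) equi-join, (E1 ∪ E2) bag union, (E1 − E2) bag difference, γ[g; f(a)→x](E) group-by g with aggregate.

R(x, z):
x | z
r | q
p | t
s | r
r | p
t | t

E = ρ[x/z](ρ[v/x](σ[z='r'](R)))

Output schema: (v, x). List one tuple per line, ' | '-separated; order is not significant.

Per-node cardinality:
  R → 5
  σ[z='r'](R) → 1
  ρ[v/x](σ[z='r'](R)) → 1
  ρ[x/z](ρ[v/x](σ[z='r'](R))) → 1

== RESULT ==
v | x
s | r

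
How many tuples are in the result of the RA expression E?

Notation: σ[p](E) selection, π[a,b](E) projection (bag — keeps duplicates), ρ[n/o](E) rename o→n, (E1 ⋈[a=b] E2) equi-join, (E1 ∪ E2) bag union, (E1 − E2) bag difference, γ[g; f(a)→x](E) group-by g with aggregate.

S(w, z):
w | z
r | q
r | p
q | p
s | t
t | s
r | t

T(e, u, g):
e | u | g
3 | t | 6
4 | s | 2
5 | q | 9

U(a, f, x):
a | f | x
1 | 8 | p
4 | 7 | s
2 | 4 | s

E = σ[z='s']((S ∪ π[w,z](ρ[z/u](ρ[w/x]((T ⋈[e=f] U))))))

Row counts bottom-up:
  S → 6
  T → 3
  U → 3
  (T ⋈[e=f] U) → 1
  ρ[w/x]((T ⋈[e=f] U)) → 1
  ρ[z/u](ρ[w/x]((T ⋈[e=f] U))) → 1
  π[w,z](ρ[z/u](ρ[w/x]((T ⋈[e=f] U)))) → 1
  (S ∪ π[w,z](ρ[z/u](ρ[w/x]((T ⋈[e=f] U))))) → 7
  σ[z='s']((S ∪ π[w,z](ρ[z/u](ρ[w/x]((T ⋈[e=f] U)))))) → 2

|E| = 2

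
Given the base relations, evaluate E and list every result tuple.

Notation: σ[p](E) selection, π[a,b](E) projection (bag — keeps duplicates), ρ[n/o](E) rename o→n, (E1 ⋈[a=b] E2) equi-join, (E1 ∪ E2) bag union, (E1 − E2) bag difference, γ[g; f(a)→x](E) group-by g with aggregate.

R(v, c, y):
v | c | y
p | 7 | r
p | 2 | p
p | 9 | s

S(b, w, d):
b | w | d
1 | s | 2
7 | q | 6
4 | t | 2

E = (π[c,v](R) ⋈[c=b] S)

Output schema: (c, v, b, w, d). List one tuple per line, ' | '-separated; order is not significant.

Per-node cardinality:
  R → 3
  π[c,v](R) → 3
  S → 3
  (π[c,v](R) ⋈[c=b] S) → 1

== RESULT ==
c | v | b | w | d
7 | p | 7 | q | 6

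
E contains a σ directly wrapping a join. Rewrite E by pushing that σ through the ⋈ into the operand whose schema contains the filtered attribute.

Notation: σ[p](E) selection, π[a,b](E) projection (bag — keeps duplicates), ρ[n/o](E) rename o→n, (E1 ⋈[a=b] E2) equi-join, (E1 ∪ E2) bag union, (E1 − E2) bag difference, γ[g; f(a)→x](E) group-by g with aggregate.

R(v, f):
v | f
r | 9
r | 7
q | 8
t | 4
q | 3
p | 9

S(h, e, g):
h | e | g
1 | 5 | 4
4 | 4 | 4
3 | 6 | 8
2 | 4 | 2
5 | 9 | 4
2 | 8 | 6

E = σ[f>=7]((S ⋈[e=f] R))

σ filters on f, owned by the right side.
E' = (S ⋈[e=f] σ[f>=7](R))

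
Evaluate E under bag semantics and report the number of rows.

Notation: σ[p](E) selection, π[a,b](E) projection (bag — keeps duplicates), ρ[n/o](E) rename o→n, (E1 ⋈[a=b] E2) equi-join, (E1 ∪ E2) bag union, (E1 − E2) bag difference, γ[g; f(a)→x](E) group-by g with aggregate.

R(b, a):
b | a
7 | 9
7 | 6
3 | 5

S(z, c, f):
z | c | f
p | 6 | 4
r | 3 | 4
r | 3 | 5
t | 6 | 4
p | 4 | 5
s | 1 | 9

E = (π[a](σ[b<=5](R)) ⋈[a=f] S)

Stepwise |·|:
  R → 3
  σ[b<=5](R) → 1
  π[a](σ[b<=5](R)) → 1
  S → 6
  (π[a](σ[b<=5](R)) ⋈[a=f] S) → 2

|E| = 2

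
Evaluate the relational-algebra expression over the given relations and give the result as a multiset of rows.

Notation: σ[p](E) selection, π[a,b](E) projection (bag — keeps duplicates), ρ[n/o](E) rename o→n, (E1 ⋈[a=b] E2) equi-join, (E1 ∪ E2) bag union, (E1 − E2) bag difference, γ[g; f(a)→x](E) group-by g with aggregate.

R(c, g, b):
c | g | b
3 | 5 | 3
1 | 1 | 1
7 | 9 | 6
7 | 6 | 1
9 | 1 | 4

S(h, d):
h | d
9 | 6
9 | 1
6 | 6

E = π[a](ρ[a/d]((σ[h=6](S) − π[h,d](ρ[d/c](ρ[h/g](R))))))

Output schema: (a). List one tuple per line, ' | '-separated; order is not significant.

Per-node cardinality:
  S → 3
  σ[h=6](S) → 1
  R → 5
  ρ[h/g](R) → 5
  ρ[d/c](ρ[h/g](R)) → 5
  π[h,d](ρ[d/c](ρ[h/g](R))) → 5
  (σ[h=6](S) − π[h,d](ρ[d/c](ρ[h/g](R)))) → 1
  ρ[a/d]((σ[h=6](S) − π[h,d](ρ[d/c](ρ[h/g](R))))) → 1
  π[a](ρ[a/d]((σ[h=6](S) − π[h,d](ρ[d/c](ρ[h/g](R)))))) → 1

== RESULT ==
a
6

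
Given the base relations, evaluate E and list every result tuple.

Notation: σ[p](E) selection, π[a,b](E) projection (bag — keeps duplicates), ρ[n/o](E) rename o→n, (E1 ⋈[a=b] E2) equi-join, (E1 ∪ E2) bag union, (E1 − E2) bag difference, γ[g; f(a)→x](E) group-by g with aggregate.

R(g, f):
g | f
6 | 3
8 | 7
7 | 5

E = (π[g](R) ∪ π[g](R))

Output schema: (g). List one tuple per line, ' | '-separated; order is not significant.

Subexpression sizes:
  R → 3
  π[g](R) → 3
  R → 3
  π[g](R) → 3
  (π[g](R) ∪ π[g](R)) → 6

== RESULT ==
g
6
6
7
7
8
8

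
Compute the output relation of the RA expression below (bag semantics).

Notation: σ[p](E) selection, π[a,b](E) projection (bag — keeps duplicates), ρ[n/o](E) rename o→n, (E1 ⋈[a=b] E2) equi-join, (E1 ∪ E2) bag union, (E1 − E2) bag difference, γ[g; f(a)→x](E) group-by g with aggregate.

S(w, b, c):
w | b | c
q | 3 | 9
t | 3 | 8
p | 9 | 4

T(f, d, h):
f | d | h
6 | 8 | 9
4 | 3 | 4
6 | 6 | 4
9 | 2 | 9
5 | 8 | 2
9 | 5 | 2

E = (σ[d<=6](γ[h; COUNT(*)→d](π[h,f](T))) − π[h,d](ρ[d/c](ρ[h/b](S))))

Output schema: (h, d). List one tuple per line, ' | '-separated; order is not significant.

Subexpression sizes:
  T → 6
  π[h,f](T) → 6
  γ[h; COUNT(*)→d](π[h,f](T)) → 3
  σ[d<=6](γ[h; COUNT(*)→d](π[h,f](T))) → 3
  S → 3
  ρ[h/b](S) → 3
  ρ[d/c](ρ[h/b](S)) → 3
  π[h,d](ρ[d/c](ρ[h/b](S))) → 3
  (σ[d<=6](γ[h; COUNT(*)→d](π[h,f](T))) − π[h,d](ρ[d/c](ρ[h/b](S)))) → 3

== RESULT ==
h | d
2 | 2
4 | 2
9 | 2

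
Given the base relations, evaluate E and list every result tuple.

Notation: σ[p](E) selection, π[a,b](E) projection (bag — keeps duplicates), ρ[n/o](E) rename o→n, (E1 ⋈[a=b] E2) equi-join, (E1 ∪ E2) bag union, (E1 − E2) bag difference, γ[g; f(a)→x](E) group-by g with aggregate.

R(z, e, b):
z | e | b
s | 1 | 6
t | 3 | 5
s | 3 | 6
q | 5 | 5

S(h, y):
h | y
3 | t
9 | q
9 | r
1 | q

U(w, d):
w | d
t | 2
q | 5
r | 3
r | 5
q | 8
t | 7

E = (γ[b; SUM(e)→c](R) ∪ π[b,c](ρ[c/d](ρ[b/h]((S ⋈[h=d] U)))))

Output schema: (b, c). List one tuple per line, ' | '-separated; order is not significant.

Per-node cardinality:
  R → 4
  γ[b; SUM(e)→c](R) → 2
  S → 4
  U → 6
  (S ⋈[h=d] U) → 1
  ρ[b/h]((S ⋈[h=d] U)) → 1
  ρ[c/d](ρ[b/h]((S ⋈[h=d] U))) → 1
  π[b,c](ρ[c/d](ρ[b/h]((S ⋈[h=d] U)))) → 1
  (γ[b; SUM(e)→c](R) ∪ π[b,c](ρ[c/d](ρ[b/h]((S ⋈[h=d] U))))) → 3

== RESULT ==
b | c
3 | 3
5 | 8
6 | 4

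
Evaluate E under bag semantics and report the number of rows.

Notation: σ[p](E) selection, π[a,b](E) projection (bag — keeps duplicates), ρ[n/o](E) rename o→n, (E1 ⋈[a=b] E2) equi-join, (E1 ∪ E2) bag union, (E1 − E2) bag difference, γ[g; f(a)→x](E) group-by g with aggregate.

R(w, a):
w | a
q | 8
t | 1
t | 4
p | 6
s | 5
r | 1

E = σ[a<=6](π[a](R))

Per-node cardinality:
  R → 6
  π[a](R) → 6
  σ[a<=6](π[a](R)) → 5

|E| = 5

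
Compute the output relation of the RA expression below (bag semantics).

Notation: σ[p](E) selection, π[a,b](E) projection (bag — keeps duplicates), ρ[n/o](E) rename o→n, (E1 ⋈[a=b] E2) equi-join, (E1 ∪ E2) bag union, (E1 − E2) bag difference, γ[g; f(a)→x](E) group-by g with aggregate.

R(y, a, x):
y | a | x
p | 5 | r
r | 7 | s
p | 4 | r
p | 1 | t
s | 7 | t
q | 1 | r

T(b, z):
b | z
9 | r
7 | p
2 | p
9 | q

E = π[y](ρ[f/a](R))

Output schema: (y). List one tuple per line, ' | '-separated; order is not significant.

Row counts bottom-up:
  R → 6
  ρ[f/a](R) → 6
  π[y](ρ[f/a](R)) → 6

== RESULT ==
y
p
p
p
q
r
s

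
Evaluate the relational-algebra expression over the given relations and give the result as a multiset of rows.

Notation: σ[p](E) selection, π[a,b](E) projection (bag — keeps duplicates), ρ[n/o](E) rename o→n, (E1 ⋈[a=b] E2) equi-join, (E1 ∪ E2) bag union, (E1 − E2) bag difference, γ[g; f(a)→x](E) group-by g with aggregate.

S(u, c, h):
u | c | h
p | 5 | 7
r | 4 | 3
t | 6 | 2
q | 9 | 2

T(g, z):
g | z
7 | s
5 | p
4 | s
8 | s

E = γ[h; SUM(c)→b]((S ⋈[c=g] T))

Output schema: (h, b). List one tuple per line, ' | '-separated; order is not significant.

Stepwise |·|:
  S → 4
  T → 4
  (S ⋈[c=g] T) → 2
  γ[h; SUM(c)→b]((S ⋈[c=g] T)) → 2

== RESULT ==
h | b
3 | 4
7 | 5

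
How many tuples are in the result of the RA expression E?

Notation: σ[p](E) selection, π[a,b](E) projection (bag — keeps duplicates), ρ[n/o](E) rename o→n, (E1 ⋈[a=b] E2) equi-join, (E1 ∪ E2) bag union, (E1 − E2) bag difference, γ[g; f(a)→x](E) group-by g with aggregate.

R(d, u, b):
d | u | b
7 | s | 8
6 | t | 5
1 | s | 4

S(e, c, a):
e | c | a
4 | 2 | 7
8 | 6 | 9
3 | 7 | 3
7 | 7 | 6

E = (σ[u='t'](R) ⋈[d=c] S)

Row counts bottom-up:
  R → 3
  σ[u='t'](R) → 1
  S → 4
  (σ[u='t'](R) ⋈[d=c] S) → 1

|E| = 1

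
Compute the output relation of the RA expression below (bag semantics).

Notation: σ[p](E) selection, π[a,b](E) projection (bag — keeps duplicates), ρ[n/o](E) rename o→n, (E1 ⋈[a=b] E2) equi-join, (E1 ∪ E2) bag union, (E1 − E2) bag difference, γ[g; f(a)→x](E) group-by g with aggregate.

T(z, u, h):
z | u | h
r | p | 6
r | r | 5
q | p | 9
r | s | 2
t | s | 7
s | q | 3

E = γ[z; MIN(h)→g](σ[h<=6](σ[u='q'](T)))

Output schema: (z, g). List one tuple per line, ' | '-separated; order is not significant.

Row counts bottom-up:
  T → 6
  σ[u='q'](T) → 1
  σ[h<=6](σ[u='q'](T)) → 1
  γ[z; MIN(h)→g](σ[h<=6](σ[u='q'](T))) → 1

== RESULT ==
z | g
s | 3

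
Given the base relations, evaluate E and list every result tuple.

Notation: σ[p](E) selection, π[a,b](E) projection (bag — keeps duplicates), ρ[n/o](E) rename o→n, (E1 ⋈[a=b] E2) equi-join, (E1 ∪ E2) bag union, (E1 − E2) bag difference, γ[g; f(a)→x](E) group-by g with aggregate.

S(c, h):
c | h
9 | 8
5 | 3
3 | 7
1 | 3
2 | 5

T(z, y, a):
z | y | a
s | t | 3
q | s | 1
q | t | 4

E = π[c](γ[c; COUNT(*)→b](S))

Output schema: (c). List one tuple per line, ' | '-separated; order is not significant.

Per-node cardinality:
  S → 5
  γ[c; COUNT(*)→b](S) → 5
  π[c](γ[c; COUNT(*)→b](S)) → 5

== RESULT ==
c
1
2
3
5
9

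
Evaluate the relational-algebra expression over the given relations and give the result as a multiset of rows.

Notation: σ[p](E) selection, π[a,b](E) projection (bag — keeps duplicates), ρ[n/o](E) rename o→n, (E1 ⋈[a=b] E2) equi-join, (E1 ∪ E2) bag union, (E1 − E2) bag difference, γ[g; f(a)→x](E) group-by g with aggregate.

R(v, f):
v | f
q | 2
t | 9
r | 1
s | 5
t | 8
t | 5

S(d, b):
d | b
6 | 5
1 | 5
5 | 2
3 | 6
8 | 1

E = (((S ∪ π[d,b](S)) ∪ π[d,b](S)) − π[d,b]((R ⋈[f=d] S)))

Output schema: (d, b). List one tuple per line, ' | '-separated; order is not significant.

Stepwise |·|:
  S → 5
  S → 5
  π[d,b](S) → 5
  (S ∪ π[d,b](S)) → 10
  S → 5
  π[d,b](S) → 5
  ((S ∪ π[d,b](S)) ∪ π[d,b](S)) → 15
  R → 6
  S → 5
  (R ⋈[f=d] S) → 4
  π[d,b]((R ⋈[f=d] S)) → 4
  (((S ∪ π[d,b](S)) ∪ π[d,b](S)) − π[d,b]((R ⋈[f=d] S))) → 11

== RESULT ==
d | b
1 | 5
1 | 5
3 | 6
3 | 6
3 | 6
5 | 2
6 | 5
6 | 5
6 | 5
8 | 1
8 | 1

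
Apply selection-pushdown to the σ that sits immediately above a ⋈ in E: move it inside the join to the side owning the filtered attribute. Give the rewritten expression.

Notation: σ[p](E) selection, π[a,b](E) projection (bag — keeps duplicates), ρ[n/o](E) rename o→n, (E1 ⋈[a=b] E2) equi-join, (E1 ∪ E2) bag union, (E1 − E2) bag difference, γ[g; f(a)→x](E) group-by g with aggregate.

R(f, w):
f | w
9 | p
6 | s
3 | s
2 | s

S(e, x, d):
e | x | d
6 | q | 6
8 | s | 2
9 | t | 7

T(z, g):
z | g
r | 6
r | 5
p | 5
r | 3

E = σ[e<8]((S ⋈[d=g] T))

σ filters on e, owned by the left side.
E' = (σ[e<8](S) ⋈[d=g] T)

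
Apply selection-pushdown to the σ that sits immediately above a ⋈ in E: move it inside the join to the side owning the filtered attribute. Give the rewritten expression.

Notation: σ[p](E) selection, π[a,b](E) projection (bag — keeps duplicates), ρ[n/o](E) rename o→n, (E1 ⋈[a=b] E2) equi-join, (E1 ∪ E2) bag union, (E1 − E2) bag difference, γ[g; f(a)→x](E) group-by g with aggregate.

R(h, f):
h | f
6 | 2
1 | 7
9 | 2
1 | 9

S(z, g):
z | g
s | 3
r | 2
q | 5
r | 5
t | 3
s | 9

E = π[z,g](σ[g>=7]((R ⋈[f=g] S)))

σ filters on g, owned by the right side.
E' = π[z,g]((R ⋈[f=g] σ[g>=7](S)))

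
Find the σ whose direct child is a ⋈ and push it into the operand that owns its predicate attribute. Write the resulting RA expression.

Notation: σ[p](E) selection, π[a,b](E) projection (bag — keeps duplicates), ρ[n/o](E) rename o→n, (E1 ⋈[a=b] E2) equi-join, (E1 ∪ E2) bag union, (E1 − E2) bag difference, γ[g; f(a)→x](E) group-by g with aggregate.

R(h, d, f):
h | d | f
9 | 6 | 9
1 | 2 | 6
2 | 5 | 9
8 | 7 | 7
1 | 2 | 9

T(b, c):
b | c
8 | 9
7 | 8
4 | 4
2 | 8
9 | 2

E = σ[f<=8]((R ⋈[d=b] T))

σ filters on f, owned by the left side.
E' = (σ[f<=8](R) ⋈[d=b] T)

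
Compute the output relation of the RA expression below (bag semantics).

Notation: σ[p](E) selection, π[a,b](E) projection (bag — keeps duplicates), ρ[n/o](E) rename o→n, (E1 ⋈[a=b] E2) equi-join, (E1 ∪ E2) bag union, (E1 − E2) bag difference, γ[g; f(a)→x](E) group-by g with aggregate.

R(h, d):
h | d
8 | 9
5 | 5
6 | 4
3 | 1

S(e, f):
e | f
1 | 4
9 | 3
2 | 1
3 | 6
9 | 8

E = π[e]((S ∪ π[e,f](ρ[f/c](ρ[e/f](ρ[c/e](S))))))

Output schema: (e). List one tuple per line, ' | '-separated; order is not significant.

Subexpression sizes:
  S → 5
  S → 5
  ρ[c/e](S) → 5
  ρ[e/f](ρ[c/e](S)) → 5
  ρ[f/c](ρ[e/f](ρ[c/e](S))) → 5
  π[e,f](ρ[f/c](ρ[e/f](ρ[c/e](S)))) → 5
  (S ∪ π[e,f](ρ[f/c](ρ[e/f](ρ[c/e](S))))) → 10
  π[e]((S ∪ π[e,f](ρ[f/c](ρ[e/f](ρ[c/e](S)))))) → 10

== RESULT ==
e
1
1
2
3
3
4
6
8
9
9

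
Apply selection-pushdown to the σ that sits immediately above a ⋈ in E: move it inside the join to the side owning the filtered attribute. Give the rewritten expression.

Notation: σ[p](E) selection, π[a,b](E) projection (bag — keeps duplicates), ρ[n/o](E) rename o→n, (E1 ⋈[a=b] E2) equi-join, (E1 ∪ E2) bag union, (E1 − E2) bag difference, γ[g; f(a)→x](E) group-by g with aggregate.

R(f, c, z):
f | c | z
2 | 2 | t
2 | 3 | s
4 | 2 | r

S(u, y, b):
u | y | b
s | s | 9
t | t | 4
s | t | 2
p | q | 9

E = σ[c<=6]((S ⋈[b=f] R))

σ filters on c, owned by the right side.
E' = (S ⋈[b=f] σ[c<=6](R))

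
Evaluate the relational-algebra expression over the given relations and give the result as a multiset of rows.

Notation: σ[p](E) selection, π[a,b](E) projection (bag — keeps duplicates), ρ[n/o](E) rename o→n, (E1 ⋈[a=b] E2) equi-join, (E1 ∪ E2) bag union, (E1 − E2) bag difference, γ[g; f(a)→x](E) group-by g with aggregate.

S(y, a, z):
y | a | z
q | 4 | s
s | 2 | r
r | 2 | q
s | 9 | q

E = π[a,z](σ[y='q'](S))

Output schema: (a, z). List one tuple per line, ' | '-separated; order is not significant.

Stepwise |·|:
  S → 4
  σ[y='q'](S) → 1
  π[a,z](σ[y='q'](S)) → 1

== RESULT ==
a | z
4 | s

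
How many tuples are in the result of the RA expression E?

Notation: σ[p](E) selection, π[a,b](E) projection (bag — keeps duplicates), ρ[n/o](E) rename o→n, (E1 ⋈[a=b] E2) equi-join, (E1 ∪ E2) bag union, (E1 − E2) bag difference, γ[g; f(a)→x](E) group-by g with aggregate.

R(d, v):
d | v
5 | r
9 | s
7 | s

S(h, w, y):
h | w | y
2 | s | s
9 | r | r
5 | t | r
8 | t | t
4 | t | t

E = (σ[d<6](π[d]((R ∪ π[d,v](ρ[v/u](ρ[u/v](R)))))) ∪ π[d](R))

Row counts bottom-up:
  R → 3
  R → 3
  ρ[u/v](R) → 3
  ρ[v/u](ρ[u/v](R)) → 3
  π[d,v](ρ[v/u](ρ[u/v](R))) → 3
  (R ∪ π[d,v](ρ[v/u](ρ[u/v](R)))) → 6
  π[d]((R ∪ π[d,v](ρ[v/u](ρ[u/v](R))))) → 6
  σ[d<6](π[d]((R ∪ π[d,v](ρ[v/u](ρ[u/v](R)))))) → 2
  R → 3
  π[d](R) → 3
  (σ[d<6](π[d]((R ∪ π[d,v](ρ[v/u](ρ[u/v](R)))))) ∪ π[d](R)) → 5

|E| = 5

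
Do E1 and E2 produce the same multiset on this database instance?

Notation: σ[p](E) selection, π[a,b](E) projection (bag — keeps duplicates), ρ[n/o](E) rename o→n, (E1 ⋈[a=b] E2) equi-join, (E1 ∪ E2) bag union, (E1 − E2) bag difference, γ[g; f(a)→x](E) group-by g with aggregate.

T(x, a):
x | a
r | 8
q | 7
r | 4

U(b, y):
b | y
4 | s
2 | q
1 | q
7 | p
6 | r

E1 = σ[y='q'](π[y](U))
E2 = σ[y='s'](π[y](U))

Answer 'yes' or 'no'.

E1 row counts bottom-up:
  U → 5
  π[y](U) → 5
  σ[y='q'](π[y](U)) → 2
E2 row counts bottom-up:
  U → 5
  π[y](U) → 5
  σ[y='s'](π[y](U)) → 1

E1 result:
y
q
q
E2 result:
y
s
Witness: ('q',) appears 2× in E1 but 0× in E2.

no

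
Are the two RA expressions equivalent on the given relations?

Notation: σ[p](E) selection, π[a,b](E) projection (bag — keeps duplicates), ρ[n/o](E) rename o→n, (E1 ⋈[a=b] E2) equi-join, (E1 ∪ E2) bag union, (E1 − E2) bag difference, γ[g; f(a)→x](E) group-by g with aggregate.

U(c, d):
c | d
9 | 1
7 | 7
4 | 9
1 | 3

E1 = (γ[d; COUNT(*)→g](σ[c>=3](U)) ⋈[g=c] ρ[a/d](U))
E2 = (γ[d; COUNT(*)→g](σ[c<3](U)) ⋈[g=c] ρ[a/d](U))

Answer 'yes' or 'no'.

E1 row counts bottom-up:
  U → 4
  σ[c>=3](U) → 3
  γ[d; COUNT(*)→g](σ[c>=3](U)) → 3
  U → 4
  ρ[a/d](U) → 4
  (γ[d; COUNT(*)→g](σ[c>=3](U)) ⋈[g=c] ρ[a/d](U)) → 3
E2 row counts bottom-up:
  U → 4
  σ[c<3](U) → 1
  γ[d; COUNT(*)→g](σ[c<3](U)) → 1
  U → 4
  ρ[a/d](U) → 4
  (γ[d; COUNT(*)→g](σ[c<3](U)) ⋈[g=c] ρ[a/d](U)) → 1

E1 result:
d | g | c | a
1 | 1 | 1 | 3
7 | 1 | 1 | 3
9 | 1 | 1 | 3
E2 result:
d | g | c | a
3 | 1 | 1 | 3
Witness: (1, 1, 1, 3) appears 1× in E1 but 0× in E2.

no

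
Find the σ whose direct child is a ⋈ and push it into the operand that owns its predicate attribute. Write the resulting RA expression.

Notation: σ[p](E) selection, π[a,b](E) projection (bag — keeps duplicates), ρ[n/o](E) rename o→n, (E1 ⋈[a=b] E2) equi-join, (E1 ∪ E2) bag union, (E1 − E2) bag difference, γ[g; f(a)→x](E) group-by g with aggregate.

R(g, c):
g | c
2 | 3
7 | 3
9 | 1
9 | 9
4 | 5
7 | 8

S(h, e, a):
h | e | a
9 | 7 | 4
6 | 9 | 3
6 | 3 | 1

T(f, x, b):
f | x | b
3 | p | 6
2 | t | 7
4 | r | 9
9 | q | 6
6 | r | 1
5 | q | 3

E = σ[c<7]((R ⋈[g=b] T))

σ filters on c, owned by the left side.
E' = (σ[c<7](R) ⋈[g=b] T)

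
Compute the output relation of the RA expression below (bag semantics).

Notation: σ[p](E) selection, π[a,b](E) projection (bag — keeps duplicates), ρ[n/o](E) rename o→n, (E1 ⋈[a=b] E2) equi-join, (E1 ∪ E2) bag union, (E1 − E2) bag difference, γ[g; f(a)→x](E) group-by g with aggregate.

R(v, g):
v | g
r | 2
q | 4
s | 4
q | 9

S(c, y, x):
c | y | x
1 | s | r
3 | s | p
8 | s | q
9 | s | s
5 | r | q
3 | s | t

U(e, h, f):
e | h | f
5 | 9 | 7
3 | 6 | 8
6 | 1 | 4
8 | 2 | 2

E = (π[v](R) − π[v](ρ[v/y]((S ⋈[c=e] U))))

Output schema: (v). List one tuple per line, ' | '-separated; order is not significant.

Subexpression sizes:
  R → 4
  π[v](R) → 4
  S → 6
  U → 4
  (S ⋈[c=e] U) → 4
  ρ[v/y]((S ⋈[c=e] U)) → 4
  π[v](ρ[v/y]((S ⋈[c=e] U))) → 4
  (π[v](R) − π[v](ρ[v/y]((S ⋈[c=e] U)))) → 2

== RESULT ==
v
q
q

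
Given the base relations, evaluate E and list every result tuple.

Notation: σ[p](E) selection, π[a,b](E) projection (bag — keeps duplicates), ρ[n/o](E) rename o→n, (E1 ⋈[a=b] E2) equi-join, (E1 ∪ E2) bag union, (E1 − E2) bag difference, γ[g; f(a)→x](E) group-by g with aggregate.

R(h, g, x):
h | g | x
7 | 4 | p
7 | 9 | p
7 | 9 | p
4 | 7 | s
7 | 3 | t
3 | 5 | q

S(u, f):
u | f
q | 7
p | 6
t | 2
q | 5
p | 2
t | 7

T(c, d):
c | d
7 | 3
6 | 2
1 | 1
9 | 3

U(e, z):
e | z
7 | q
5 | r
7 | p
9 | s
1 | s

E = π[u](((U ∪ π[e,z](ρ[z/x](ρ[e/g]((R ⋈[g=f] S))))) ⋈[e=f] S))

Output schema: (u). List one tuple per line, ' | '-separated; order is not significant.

Row counts bottom-up:
  U → 5
  R → 6
  S → 6
  (R ⋈[g=f] S) → 3
  ρ[e/g]((R ⋈[g=f] S)) → 3
  ρ[z/x](ρ[e/g]((R ⋈[g=f] S))) → 3
  π[e,z](ρ[z/x](ρ[e/g]((R ⋈[g=f] S)))) → 3
  (U ∪ π[e,z](ρ[z/x](ρ[e/g]((R ⋈[g=f] S))))) → 8
  S → 6
  ((U ∪ π[e,z](ρ[z/x](ρ[e/g]((R ⋈[g=f] S))))) ⋈[e=f] S) → 10
  π[u](((U ∪ π[e,z](ρ[z/x](ρ[e/g]((R ⋈[g=f] S))))) ⋈[e=f] S)) → 10

== RESULT ==
u
q
q
q
q
q
q
t
t
t
t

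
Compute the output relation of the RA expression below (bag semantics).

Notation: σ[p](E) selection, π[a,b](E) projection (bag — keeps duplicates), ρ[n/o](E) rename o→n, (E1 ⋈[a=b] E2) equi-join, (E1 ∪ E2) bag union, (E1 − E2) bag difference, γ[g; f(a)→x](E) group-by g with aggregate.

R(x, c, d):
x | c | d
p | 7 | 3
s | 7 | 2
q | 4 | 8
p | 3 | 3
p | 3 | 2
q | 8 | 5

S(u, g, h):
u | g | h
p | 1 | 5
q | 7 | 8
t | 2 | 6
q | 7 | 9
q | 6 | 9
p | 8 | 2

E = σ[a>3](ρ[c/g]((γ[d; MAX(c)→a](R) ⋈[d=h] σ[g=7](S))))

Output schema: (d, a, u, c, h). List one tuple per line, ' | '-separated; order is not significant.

Stepwise |·|:
  R → 6
  γ[d; MAX(c)→a](R) → 4
  S → 6
  σ[g=7](S) → 2
  (γ[d; MAX(c)→a](R) ⋈[d=h] σ[g=7](S)) → 1
  ρ[c/g]((γ[d; MAX(c)→a](R) ⋈[d=h] σ[g=7](S))) → 1
  σ[a>3](ρ[c/g]((γ[d; MAX(c)→a](R) ⋈[d=h] σ[g=7](S)))) → 1

== RESULT ==
d | a | u | c | h
8 | 4 | q | 7 | 8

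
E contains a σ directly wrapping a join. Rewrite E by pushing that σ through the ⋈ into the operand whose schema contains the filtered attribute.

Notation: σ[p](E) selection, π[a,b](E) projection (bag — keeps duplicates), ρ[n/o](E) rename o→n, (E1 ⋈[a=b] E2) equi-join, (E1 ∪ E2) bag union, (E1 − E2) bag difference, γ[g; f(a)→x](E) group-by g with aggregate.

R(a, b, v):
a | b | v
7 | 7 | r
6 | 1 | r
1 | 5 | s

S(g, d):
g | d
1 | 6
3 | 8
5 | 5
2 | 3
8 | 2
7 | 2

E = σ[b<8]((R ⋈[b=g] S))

σ filters on b, owned by the left side.
E' = (σ[b<8](R) ⋈[b=g] S)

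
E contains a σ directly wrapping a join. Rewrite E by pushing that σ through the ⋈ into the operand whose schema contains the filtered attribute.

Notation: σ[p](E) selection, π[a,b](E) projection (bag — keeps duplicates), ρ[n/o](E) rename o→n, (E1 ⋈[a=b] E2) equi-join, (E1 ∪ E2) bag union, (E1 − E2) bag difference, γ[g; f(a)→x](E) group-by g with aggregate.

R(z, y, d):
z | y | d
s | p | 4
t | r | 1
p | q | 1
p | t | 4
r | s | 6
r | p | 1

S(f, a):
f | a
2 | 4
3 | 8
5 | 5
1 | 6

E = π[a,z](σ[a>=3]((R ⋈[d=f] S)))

σ filters on a, owned by the right side.
E' = π[a,z]((R ⋈[d=f] σ[a>=3](S)))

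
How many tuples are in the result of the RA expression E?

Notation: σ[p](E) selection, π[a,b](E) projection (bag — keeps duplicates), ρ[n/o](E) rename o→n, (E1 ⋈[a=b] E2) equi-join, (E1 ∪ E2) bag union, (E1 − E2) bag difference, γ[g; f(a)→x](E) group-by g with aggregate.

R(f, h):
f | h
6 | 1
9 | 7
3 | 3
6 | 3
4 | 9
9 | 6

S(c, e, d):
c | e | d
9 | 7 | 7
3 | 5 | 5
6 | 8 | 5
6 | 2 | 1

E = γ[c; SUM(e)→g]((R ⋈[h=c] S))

Subexpression sizes:
  R → 6
  S → 4
  (R ⋈[h=c] S) → 5
  γ[c; SUM(e)→g]((R ⋈[h=c] S)) → 3

|E| = 3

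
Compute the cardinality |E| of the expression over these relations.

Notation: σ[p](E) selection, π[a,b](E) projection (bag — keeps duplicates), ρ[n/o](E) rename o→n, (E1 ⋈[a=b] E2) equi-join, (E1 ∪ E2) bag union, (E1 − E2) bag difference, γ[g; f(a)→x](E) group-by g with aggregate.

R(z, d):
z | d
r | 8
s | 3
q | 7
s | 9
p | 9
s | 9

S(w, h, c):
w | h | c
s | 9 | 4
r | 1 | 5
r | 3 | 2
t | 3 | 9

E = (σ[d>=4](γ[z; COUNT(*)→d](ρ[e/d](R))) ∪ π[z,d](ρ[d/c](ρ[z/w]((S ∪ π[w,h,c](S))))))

Subexpression sizes:
  R → 6
  ρ[e/d](R) → 6
  γ[z; COUNT(*)→d](ρ[e/d](R)) → 4
  σ[d>=4](γ[z; COUNT(*)→d](ρ[e/d](R))) → 0
  S → 4
  S → 4
  π[w,h,c](S) → 4
  (S ∪ π[w,h,c](S)) → 8
  ρ[z/w]((S ∪ π[w,h,c](S))) → 8
  ρ[d/c](ρ[z/w]((S ∪ π[w,h,c](S)))) → 8
  π[z,d](ρ[d/c](ρ[z/w]((S ∪ π[w,h,c](S))))) → 8
  (σ[d>=4](γ[z; COUNT(*)→d](ρ[e/d](R))) ∪ π[z,d](ρ[d/c](ρ[z/w]((S ∪ π[w,h,c](S)))))) → 8

|E| = 8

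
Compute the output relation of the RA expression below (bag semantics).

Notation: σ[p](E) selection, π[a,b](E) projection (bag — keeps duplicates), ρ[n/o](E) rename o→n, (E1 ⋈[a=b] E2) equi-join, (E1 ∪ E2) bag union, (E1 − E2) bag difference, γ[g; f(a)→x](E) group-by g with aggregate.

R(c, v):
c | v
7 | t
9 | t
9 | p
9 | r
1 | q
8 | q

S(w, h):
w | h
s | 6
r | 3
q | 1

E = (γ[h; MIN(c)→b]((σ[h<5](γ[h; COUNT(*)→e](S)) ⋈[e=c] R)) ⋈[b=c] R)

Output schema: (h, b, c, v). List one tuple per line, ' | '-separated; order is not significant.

Row counts bottom-up:
  S → 3
  γ[h; COUNT(*)→e](S) → 3
  σ[h<5](γ[h; COUNT(*)→e](S)) → 2
  R → 6
  (σ[h<5](γ[h; COUNT(*)→e](S)) ⋈[e=c] R) → 2
  γ[h; MIN(c)→b]((σ[h<5](γ[h; COUNT(*)→e](S)) ⋈[e=c] R)) → 2
  R → 6
  (γ[h; MIN(c)→b]((σ[h<5](γ[h; COUNT(*)→e](S)) ⋈[e=c] R)) ⋈[b=c] R) → 2

== RESULT ==
h | b | c | v
1 | 1 | 1 | q
3 | 1 | 1 | q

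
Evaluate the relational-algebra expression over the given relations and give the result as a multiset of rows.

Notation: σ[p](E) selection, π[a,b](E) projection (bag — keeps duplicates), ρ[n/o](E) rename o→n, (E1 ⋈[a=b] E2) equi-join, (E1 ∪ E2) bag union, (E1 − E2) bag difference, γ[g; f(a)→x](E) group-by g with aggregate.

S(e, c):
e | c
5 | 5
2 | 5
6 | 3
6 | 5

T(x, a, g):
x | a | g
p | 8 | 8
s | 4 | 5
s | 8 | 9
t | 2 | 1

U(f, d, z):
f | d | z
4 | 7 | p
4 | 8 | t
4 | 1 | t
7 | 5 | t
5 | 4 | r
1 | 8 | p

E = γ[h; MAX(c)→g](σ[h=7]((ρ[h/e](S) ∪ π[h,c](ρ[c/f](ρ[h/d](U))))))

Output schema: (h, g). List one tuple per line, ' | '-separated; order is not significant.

Row counts bottom-up:
  S → 4
  ρ[h/e](S) → 4
  U → 6
  ρ[h/d](U) → 6
  ρ[c/f](ρ[h/d](U)) → 6
  π[h,c](ρ[c/f](ρ[h/d](U))) → 6
  (ρ[h/e](S) ∪ π[h,c](ρ[c/f](ρ[h/d](U)))) → 10
  σ[h=7]((ρ[h/e](S) ∪ π[h,c](ρ[c/f](ρ[h/d](U))))) → 1
  γ[h; MAX(c)→g](σ[h=7]((ρ[h/e](S) ∪ π[h,c](ρ[c/f](ρ[h/d](U)))))) → 1

== RESULT ==
h | g
7 | 4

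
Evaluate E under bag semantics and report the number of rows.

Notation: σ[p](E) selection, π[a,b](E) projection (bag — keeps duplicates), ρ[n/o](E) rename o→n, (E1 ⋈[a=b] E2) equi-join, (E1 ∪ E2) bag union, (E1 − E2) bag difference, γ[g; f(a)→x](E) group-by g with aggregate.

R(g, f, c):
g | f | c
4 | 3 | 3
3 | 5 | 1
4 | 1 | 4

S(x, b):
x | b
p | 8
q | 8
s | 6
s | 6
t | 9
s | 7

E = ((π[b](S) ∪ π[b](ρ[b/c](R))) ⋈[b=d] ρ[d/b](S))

Subexpression sizes:
  S → 6
  π[b](S) → 6
  R → 3
  ρ[b/c](R) → 3
  π[b](ρ[b/c](R)) → 3
  (π[b](S) ∪ π[b](ρ[b/c](R))) → 9
  S → 6
  ρ[d/b](S) → 6
  ((π[b](S) ∪ π[b](ρ[b/c](R))) ⋈[b=d] ρ[d/b](S)) → 10

|E| = 10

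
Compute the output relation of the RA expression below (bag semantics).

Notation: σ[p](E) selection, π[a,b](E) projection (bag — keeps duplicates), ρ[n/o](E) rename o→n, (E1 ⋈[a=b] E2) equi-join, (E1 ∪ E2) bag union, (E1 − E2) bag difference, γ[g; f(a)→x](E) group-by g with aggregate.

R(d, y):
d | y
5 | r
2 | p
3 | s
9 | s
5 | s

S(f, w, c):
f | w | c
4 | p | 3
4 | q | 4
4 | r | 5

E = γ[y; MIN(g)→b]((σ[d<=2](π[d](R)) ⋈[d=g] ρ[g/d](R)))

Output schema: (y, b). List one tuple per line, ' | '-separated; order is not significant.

Row counts bottom-up:
  R → 5
  π[d](R) → 5
  σ[d<=2](π[d](R)) → 1
  R → 5
  ρ[g/d](R) → 5
  (σ[d<=2](π[d](R)) ⋈[d=g] ρ[g/d](R)) → 1
  γ[y; MIN(g)→b]((σ[d<=2](π[d](R)) ⋈[d=g] ρ[g/d](R))) → 1

== RESULT ==
y | b
p | 2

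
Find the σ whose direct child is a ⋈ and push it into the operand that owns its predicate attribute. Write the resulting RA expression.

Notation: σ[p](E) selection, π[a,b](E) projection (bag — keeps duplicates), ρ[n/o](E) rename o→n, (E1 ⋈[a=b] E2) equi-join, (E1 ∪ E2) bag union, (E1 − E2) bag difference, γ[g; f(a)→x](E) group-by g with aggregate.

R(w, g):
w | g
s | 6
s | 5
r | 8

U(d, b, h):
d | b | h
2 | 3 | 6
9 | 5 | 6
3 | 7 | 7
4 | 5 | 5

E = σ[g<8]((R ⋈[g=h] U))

σ filters on g, owned by the left side.
E' = (σ[g<8](R) ⋈[g=h] U)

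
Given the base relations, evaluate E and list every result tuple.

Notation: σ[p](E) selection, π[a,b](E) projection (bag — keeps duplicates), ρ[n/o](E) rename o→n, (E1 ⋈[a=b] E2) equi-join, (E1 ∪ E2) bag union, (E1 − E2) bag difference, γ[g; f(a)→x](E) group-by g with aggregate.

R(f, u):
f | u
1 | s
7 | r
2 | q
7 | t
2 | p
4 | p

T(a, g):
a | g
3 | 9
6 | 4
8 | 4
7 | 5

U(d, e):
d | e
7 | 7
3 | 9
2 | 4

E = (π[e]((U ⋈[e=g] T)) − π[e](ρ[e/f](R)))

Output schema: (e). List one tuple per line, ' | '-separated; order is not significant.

Stepwise |·|:
  U → 3
  T → 4
  (U ⋈[e=g] T) → 3
  π[e]((U ⋈[e=g] T)) → 3
  R → 6
  ρ[e/f](R) → 6
  π[e](ρ[e/f](R)) → 6
  (π[e]((U ⋈[e=g] T)) − π[e](ρ[e/f](R))) → 2

== RESULT ==
e
4
9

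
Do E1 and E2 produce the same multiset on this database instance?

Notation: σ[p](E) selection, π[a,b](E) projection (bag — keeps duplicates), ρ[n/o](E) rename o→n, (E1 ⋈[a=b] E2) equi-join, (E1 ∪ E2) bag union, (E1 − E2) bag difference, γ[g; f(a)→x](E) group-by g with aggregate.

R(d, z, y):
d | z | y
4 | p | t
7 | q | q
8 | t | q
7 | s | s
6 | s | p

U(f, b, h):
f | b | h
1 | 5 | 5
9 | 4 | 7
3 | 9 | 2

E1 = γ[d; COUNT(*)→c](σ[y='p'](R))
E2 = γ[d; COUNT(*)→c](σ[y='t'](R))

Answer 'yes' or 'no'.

E1 per-node cardinality:
  R → 5
  σ[y='p'](R) → 1
  γ[d; COUNT(*)→c](σ[y='p'](R)) → 1
E2 per-node cardinality:
  R → 5
  σ[y='t'](R) → 1
  γ[d; COUNT(*)→c](σ[y='t'](R)) → 1

E1 result:
d | c
6 | 1
E2 result:
d | c
4 | 1
Witness: (6, 1) appears 1× in E1 but 0× in E2.

no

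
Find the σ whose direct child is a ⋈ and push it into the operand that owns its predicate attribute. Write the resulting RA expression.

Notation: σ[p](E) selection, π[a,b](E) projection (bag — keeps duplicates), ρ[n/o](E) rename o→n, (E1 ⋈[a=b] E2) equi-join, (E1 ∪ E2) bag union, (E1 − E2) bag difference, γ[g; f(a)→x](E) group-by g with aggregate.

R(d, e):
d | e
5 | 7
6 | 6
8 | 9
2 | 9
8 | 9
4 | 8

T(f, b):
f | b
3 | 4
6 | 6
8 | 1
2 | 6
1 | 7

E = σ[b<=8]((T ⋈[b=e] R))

σ filters on b, owned by the left side.
E' = (σ[b<=8](T) ⋈[b=e] R)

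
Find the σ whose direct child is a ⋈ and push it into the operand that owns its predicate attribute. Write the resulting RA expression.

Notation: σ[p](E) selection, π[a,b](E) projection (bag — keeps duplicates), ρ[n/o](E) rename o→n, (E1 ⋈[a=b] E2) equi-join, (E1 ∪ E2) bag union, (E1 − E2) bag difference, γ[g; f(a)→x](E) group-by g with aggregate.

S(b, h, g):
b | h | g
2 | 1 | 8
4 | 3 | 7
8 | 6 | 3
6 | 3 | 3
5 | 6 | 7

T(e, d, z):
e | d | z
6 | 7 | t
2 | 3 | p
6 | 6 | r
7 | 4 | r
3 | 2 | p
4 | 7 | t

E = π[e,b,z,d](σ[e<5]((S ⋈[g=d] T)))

σ filters on e, owned by the right side.
E' = π[e,b,z,d]((S ⋈[g=d] σ[e<5](T)))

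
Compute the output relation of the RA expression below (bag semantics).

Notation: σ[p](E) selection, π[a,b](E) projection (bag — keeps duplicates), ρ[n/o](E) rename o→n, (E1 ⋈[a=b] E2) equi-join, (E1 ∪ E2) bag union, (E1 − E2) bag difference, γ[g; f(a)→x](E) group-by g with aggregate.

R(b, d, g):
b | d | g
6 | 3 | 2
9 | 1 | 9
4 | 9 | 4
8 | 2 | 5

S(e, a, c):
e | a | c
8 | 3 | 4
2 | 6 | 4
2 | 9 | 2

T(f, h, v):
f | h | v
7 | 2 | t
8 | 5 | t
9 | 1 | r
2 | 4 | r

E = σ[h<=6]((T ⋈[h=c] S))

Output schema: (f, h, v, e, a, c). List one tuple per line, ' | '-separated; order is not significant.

Subexpression sizes:
  T → 4
  S → 3
  (T ⋈[h=c] S) → 3
  σ[h<=6]((T ⋈[h=c] S)) → 3

== RESULT ==
f | h | v | e | a | c
2 | 4 | r | 2 | 6 | 4
2 | 4 | r | 8 | 3 | 4
7 | 2 | t | 2 | 9 | 2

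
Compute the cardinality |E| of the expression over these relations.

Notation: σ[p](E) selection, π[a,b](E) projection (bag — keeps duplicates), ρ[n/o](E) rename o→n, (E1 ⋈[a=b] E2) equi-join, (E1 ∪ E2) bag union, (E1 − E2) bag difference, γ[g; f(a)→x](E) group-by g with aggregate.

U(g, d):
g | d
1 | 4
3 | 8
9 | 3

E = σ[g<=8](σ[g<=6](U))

Subexpression sizes:
  U → 3
  σ[g<=6](U) → 2
  σ[g<=8](σ[g<=6](U)) → 2

|E| = 2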